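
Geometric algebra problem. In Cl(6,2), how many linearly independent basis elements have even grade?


Even subalgebra dimension = 2^(n-1)
n = 6 + 2 = 8
2^(8 - 1) = 2^7 = 128
Verification: sum of C(8,k) for even k = 1 + 28 + 70 + 28 + 1 = 128
Result = 128


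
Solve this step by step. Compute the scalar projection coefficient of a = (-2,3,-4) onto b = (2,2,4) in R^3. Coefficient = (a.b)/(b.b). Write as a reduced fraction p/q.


Projection coefficient = (a . b) / (b . b)
a . b = (-2)*2 + 3*2 + (-4)*4
= -4 + 6 + (-16) = -14
b . b = 2^2 + 2^2 + 4^2
= 4 + 4 + 16 = 24
Coefficient = -14/24
In lowest terms: -7/12


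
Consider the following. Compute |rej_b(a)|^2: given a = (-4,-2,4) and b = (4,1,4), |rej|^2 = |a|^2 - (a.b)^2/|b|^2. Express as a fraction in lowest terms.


|a|^2 = (-4)^2 + (-2)^2 + 4^2 = 36
|b|^2 = 4^2 + 1^2 + 4^2 = 33
a . b = (-4)*4 + (-2)*1 + 4*4 = -2
(a.b)^2 = (-2)^2 = 4
|rej|^2 = 36 - 4/33
= (1188 - 4)/33
= 1184/33
In lowest terms: 1184/33


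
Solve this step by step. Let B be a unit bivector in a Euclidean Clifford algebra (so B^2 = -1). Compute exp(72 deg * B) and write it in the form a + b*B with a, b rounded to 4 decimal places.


For a unit bivector B with B^2 = -1, the exponential series gives
e^(theta*B) = cos(theta) + sin(theta)*B (the GA analogue of Euler's formula).
theta = 72 degrees = 1.256637 rad
cos(72 deg) = 0.3090
sin(72 deg) = 0.9511
exp(theta*B) = 0.3090 + 0.9511*B


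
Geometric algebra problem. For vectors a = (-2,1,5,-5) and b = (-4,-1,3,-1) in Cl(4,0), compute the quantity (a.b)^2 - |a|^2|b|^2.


a . b = (-2)*(-4) + 1*(-1) + 5*3 + (-5)*(-1)
= 8 + (-1) + 15 + 5 = 27
|a|^2 = (-2)^2 + 1^2 + 5^2 + (-5)^2 = 55
|b|^2 = (-4)^2 + (-1)^2 + 3^2 + (-1)^2 = 27
(a.b)^2 = 27^2 = 729
|a|^2 * |b|^2 = 55 * 27 = 1485
Result = 729 - 1485 = -756


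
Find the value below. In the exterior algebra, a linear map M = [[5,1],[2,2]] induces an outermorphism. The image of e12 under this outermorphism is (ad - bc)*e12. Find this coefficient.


The outermorphism of a linear map f sends e1^e2 to f(e1)^f(e2).
f(e1) = 5*e1 + 2*e2
f(e2) = 1*e1 + 2*e2
f(e1) ^ f(e2) = (5*e1 + 2*e2) ^ (1*e1 + 2*e2)
= 5*2*e12 + 2*1*e21
= (10 - 2)*e12
= 8*e12
Coefficient = 8


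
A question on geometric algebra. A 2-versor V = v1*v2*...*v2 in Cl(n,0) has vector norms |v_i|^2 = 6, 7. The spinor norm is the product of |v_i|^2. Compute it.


Spinor norm N(V) = |v1|^2 * |v2|^2 * ... * |v2|^2
= 6 * 7
Running product: 6, 42
N(V) = 42


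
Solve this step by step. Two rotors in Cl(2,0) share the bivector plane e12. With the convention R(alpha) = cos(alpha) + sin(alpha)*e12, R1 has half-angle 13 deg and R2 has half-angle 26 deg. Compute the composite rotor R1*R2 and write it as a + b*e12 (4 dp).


Same-plane rotors commute and their half-angles add:
R1*R2 = cos(a1 + a2) + sin(a1 + a2)*e12.
a1 + a2 = 13 + 26 = 39 deg
cos(39 deg) = 0.7771
sin(39 deg) = 0.6293
R1*R2 = 0.7771 + 0.6293*e12


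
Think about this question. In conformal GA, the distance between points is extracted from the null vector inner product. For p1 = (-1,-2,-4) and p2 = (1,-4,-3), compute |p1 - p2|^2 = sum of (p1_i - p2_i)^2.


p1 - p2 = (-2, 2, -1)
|p1 - p2|^2 = (-2)^2 + 2^2 + (-1)^2
= 4 + 4 + 1
= 9


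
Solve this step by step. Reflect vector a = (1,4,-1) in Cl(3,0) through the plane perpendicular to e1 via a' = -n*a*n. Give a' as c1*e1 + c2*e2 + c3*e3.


Reflection formula: a' = -n*a*n, with n = e1 (unit vector, n^2 = 1).
For reflection through hyperplane perp to e1:
The component along e1 flips sign, others stay.
a = (1, 4, -1)
a' = (-1, 4, -1)
a' = -1*e1 + 4*e2 - 1*e3


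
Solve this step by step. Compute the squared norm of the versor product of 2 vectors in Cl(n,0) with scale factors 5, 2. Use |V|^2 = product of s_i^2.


Each vector v_i has |v_i|^2 = s_i^2
Squared scales: 5^2 = 25, 2^2 = 4
|V|^2 = 25 * 4
= 100


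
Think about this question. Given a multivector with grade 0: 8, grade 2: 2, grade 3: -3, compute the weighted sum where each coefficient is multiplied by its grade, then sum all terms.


Grade-weighted sum = sum of grade_k * coefficient_k
0*8 = 0
2*2 = 4
3*(-3) = -9
Total = 0 + 4 + (-9) = -5


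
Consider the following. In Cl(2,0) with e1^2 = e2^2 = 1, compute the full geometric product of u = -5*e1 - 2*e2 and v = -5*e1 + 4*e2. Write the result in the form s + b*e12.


Expand: (-5*e1 - 2*e2)(-5*e1 + 4*e2)
= (-5)*(-5)*e1e1 + (-5)*4*e1e2 + (-2)*(-5)*e2e1 + (-2)*4*e2e2
Using e1^2 = e2^2 = 1, e2e1 = -e1e2:
Scalar part s = (-5)*(-5) + (-2)*4 = 25 + (-8) = 17
Bivector part b = (-5)*4 - (-2)*(-5) = -20 - 10 = -30
uv = 17 - 30*e12


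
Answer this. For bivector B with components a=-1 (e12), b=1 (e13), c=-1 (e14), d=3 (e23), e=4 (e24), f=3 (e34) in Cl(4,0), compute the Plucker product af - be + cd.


Plucker relation: af - be + cd
a*f = (-1)*3 = -3
b*e = 1*4 = 4
c*d = (-1)*3 = -3
af - be + cd = -3 - 4 + (-3)
= -10


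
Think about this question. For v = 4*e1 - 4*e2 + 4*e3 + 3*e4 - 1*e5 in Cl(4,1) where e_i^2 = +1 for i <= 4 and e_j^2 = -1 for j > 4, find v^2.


v^2 = sum of c_i^2 * e_i^2
Positive signature terms (e_i^2 = +1): 4^2 + (-4)^2 + 4^2 + 3^2 = 57
Negative signature terms (e_j^2 = -1): (-1)^2 = 1
v^2 = 57 - 1 = 56


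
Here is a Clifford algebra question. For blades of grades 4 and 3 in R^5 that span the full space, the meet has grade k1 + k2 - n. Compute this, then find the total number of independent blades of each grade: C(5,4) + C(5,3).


Meet grade = grade(A) + grade(B) - n
= 4 + 3 - 5 = 2
C(5,4) = 5
C(5,3) = 10
dim_A + dim_B = 5 + 10 = 15


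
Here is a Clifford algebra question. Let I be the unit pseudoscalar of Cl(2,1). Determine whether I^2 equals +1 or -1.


The pseudoscalar I = e1...e_n (product of all n generators) of Cl(p,q) satisfies I^2 = (-1)^(q + n(n-1)/2).
p = 2, q = 1, n = p + q = 3
n(n-1)/2 = 3 * 2 / 2 = 3
Exponent = q + n(n-1)/2 = 1 + 3 = 4
I^2 = (-1)^4 = +1


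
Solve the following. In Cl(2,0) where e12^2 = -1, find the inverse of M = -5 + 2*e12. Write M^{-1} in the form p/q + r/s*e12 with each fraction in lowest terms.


M = -5 + 2*e12, where e12^2 = -1.
Since M commutes with its reverse ~M = a - b*e12, M * ~M = a^2 - b^2*e12^2 = a^2 + b^2.
So M^{-1} = ~M / (a^2 + b^2) = (a - b*e12)/(a^2 + b^2).
a^2 + b^2 = 25 + 4 = 29
Scalar part = -5/29 = -5/29
Bivector coeff = -2/29 = -2/29
M^{-1} = -5/29 - 2/29*e12


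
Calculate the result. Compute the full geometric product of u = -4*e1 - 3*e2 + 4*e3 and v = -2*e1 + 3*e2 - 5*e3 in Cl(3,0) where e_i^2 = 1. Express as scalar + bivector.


In Cl(3,0): e_i^2 = 1, e_ie_j = -e_je_i for i != j.
Scalar part = u . v = (-4)*(-2) + (-3)*3 + 4*(-5)
= 8 + (-9) + (-20) = -21
e12 coeff = (-4)*3 - (-3)*(-2) = -12 - 6 = -18
e13 coeff = (-4)*(-5) - 4*(-2) = 20 - (-8) = 28
e23 coeff = (-3)*(-5) - 4*3 = 15 - 12 = 3
uv = -21 - 18*e12 + 28*e13 + 3*e23


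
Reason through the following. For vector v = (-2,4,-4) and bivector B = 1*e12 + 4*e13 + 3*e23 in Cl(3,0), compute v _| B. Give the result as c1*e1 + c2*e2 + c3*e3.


Left contraction v _| B = <vB>_1 (grade-1 part of the geometric product vB).
Using e1_|e12 = e2, e2_|e12 = -e1, e1_|e13 = e3, e3_|e13 = -e1, e2_|e23 = e3, e3_|e23 = -e2:
e1 coeff: -v2*b12 - v3*b13 = -(4)*(1) - (-4)*(4) = 12
e2 coeff: v1*b12 - v3*b23 = (-2)*(1) - (-4)*(3) = 10
e3 coeff: v1*b13 + v2*b23 = (-2)*(4) + (4)*(3) = 4
v _| B = 12*e1 + 10*e2 + 4*e3


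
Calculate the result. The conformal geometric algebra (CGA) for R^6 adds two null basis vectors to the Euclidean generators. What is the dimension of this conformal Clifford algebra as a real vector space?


The conformal model of R^6 uses Cl(7,1): the 6 Euclidean generators plus two extra orthogonal generators e+ (e+^2 = +1) and e- (e-^2 = -1), from which the null vectors e0, einf are built.
Number of generators m = 6 + 2 = 8.
dim Cl(p,q) = 2^m = 2^8 = 256


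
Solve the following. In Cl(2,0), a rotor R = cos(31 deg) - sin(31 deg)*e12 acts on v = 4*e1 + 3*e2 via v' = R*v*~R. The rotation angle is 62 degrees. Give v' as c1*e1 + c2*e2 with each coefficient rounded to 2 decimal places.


Rotor R = cos(31deg) - sin(31deg)*e12
Rotation angle theta = 2 * 31 = 62 degrees
v' = R*v*~R rotates v by theta.
cos(62deg) = 0.4695, sin(62deg) = 0.8829
v'_1 = 4*cos(62deg) - 3*sin(62deg)
= 4*0.4695 - 3*0.8829
= -0.77
v'_2 = 4*sin(62deg) + 3*cos(62deg)
= 4*0.8829 + 3*0.4695
= 4.94
v' = -0.77*e1 + 4.94*e2


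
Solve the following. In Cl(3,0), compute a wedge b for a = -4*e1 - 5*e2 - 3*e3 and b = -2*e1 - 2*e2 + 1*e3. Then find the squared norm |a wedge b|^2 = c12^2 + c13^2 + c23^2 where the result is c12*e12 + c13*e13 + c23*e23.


a wedge b = (a1*b2 - a2*b1)*e12 + (a1*b3 - a3*b1)*e13 + (a2*b3 - a3*b2)*e23
e12 coeff: (-4)*(-2) - (-5)*(-2) = 8 - 10 = -2
e13 coeff: (-4)*1 - (-3)*(-2) = -4 - 6 = -10
e23 coeff: (-5)*1 - (-3)*(-2) = -5 - 6 = -11
|a wedge b|^2 = (-2)^2 + (-10)^2 + (-11)^2
= 4 + 100 + 121
= 225


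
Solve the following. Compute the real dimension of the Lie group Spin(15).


Spin(n) double-covers SO(n); both have Lie algebra so(n) of dimension n(n-1)/2.
n = 15
n(n-1) = 15 * 14 = 210
dim Spin(15) = 210/2 = 105


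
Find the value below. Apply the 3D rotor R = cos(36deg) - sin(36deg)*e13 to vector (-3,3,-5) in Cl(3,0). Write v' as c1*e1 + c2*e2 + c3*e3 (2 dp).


Rotor R = cos(36deg) - sin(36deg)*e13
Rotation angle theta = 2 * 36 = 72 degrees in the e13 plane (e1 -> e3).
The component perpendicular to the plane (e2) is invariant: v'_2 = v2 = 3.00
cos(72deg) = 0.3090, sin(72deg) = 0.9511
v'_1 = v1*cos(theta) - v3*sin(theta) = -3*0.3090 - (-5)*0.9511 = 3.83
v'_3 = v1*sin(theta) + v3*cos(theta) = -3*0.9511 + (-5)*0.3090 = -4.40
v' = 3.83*e1 + 3.00*e2 - 4.40*e3


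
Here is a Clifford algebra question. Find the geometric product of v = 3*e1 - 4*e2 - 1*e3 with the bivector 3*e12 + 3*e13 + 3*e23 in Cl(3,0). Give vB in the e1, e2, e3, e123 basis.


vB has grade-1 (vector) and grade-3 (trivector) parts: vB = (v _| B) + (v ^ B).
Vector part <vB>_1:
  e1: -v2*b12 - v3*b13 = -(-4)*(3) - (-1)*(3) = 15
  e2: v1*b12 - v3*b23 = (3)*(3) - (-1)*(3) = 12
  e3: v1*b13 + v2*b23 = (3)*(3) + (-4)*(3) = -3
Trivector part <vB>_3:
  e123: v1*b23 - v2*b13 + v3*b12 = (3)*(3) - (-4)*(3) + (-1)*(3) = 18
vB = 15*e1 + 12*e2 - 3*e3 + 18*e123


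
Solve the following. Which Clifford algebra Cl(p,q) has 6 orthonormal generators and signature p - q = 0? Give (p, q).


We need p + q = 6 and p - q = 0.
Adding: 2p = 6 + 0 = 6, so p = 3.
Then q = 6 - 3 = 3.
(p, q) = (3, 3)


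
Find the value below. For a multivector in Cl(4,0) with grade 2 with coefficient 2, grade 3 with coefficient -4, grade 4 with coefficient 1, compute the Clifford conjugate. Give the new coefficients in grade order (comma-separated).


Clifford conjugate sign for grade k: (-1)^(k(k+1)/2)
Grade 2: (-1)^(2*3/2) = (-1)^3 = -1, coeff 2 -> -2
Grade 3: (-1)^(3*4/2) = (-1)^6 = 1, coeff -4 -> -4
Grade 4: (-1)^(4*5/2) = (-1)^10 = 1, coeff 1 -> 1
Conjugated coefficients: -2, -4, 1


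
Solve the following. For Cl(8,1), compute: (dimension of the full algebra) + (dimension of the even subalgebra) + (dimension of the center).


n = 8 + 1 = 9
Total dim = 2^9 = 512
Even subalgebra dim = 2^8 = 256
n is odd, so center dim = 2
Sum = 512 + 256 + 2 = 770


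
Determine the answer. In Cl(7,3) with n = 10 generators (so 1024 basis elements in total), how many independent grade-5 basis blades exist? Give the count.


Number of grade-k basis blades in Cl(p,q) with n = p + q is C(n, k).
n = 7 + 3 = 10
C(10, 5) = 10! / (5! * 5!)
= 3628800 / (120 * 120)
= 252


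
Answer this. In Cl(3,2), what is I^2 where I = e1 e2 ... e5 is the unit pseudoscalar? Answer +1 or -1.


The pseudoscalar I = e1...e_n (product of all n generators) of Cl(p,q) satisfies I^2 = (-1)^(q + n(n-1)/2).
p = 3, q = 2, n = p + q = 5
n(n-1)/2 = 5 * 4 / 2 = 10
Exponent = q + n(n-1)/2 = 2 + 10 = 12
I^2 = (-1)^12 = +1


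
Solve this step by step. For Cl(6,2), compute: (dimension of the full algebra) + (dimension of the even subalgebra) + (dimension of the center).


n = 6 + 2 = 8
Total dim = 2^8 = 256
Even subalgebra dim = 2^7 = 128
n is even, so center dim = 1
Sum = 256 + 128 + 1 = 385


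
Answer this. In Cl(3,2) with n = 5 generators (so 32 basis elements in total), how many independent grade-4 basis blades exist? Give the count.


Number of grade-k basis blades in Cl(p,q) with n = p + q is C(n, k).
n = 3 + 2 = 5
C(5, 4) = 5! / (4! * 1!)
= 120 / (24 * 1)
= 5


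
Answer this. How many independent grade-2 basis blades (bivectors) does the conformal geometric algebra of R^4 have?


The conformal model of R^4 uses Cl(5,1) with m = 4 + 2 = 6 generators.
Number of grade-2 blades = C(m, 2) = C(6, 2)
= 6*5/2 = 15


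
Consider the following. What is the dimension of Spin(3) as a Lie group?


Spin(n) double-covers SO(n); both have Lie algebra so(n) of dimension n(n-1)/2.
n = 3
n(n-1) = 3 * 2 = 6
dim Spin(3) = 6/2 = 3


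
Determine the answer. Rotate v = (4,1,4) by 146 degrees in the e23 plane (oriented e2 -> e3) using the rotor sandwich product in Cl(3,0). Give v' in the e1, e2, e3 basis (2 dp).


Rotor R = cos(73deg) - sin(73deg)*e23
Rotation angle theta = 2 * 73 = 146 degrees in the e23 plane (e2 -> e3).
The component perpendicular to the plane (e1) is invariant: v'_1 = v1 = 4.00
cos(146deg) = -0.8290, sin(146deg) = 0.5592
v'_2 = v2*cos(theta) - v3*sin(theta) = 1*(-0.8290) - 4*0.5592 = -3.07
v'_3 = v2*sin(theta) + v3*cos(theta) = 1*0.5592 + 4*(-0.8290) = -2.76
v' = 4.00*e1 - 3.07*e2 - 2.76*e3


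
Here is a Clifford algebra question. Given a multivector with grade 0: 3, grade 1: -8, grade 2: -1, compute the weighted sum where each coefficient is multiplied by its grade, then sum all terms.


Grade-weighted sum = sum of grade_k * coefficient_k
0*3 = 0
1*(-8) = -8
2*(-1) = -2
Total = 0 + (-8) + (-2) = -10


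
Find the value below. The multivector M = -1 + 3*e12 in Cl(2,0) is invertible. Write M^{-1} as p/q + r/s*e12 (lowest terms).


M = -1 + 3*e12, where e12^2 = -1.
Since M commutes with its reverse ~M = a - b*e12, M * ~M = a^2 - b^2*e12^2 = a^2 + b^2.
So M^{-1} = ~M / (a^2 + b^2) = (a - b*e12)/(a^2 + b^2).
a^2 + b^2 = 1 + 9 = 10
Scalar part = -1/10 = -1/10
Bivector coeff = -3/10 = -3/10
M^{-1} = -1/10 - 3/10*e12


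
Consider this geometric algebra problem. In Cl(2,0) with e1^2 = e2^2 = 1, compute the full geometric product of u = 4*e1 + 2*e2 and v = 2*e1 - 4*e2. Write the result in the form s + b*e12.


Expand: (4*e1 + 2*e2)(2*e1 - 4*e2)
= 4*2*e1e1 + 4*(-4)*e1e2 + 2*2*e2e1 + 2*(-4)*e2e2
Using e1^2 = e2^2 = 1, e2e1 = -e1e2:
Scalar part s = 4*2 + 2*(-4) = 8 + (-8) = 0
Bivector part b = 4*(-4) - 2*2 = -16 - 4 = -20
uv = 0 - 20*e12


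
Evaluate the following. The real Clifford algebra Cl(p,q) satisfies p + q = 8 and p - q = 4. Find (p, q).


We need p + q = 8 and p - q = 4.
Adding: 2p = 8 + 4 = 12, so p = 6.
Then q = 8 - 6 = 2.
(p, q) = (6, 2)


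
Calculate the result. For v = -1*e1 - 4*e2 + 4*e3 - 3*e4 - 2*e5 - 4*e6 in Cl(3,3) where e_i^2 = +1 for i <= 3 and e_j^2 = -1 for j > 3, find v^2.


v^2 = sum of c_i^2 * e_i^2
Positive signature terms (e_i^2 = +1): (-1)^2 + (-4)^2 + 4^2 = 33
Negative signature terms (e_j^2 = -1): (-3)^2 + (-2)^2 + (-4)^2 = 29
v^2 = 33 - 29 = 4


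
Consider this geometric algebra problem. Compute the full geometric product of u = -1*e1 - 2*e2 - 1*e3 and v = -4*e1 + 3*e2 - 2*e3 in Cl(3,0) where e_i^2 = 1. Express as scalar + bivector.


In Cl(3,0): e_i^2 = 1, e_ie_j = -e_je_i for i != j.
Scalar part = u . v = (-1)*(-4) + (-2)*3 + (-1)*(-2)
= 4 + (-6) + 2 = 0
e12 coeff = (-1)*3 - (-2)*(-4) = -3 - 8 = -11
e13 coeff = (-1)*(-2) - (-1)*(-4) = 2 - 4 = -2
e23 coeff = (-2)*(-2) - (-1)*3 = 4 - (-3) = 7
uv = 0 - 11*e12 - 2*e13 + 7*e23


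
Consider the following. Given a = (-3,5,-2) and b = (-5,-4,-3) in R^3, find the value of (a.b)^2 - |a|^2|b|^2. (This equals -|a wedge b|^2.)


a . b = (-3)*(-5) + 5*(-4) + (-2)*(-3)
= 15 + (-20) + 6 = 1
|a|^2 = (-3)^2 + 5^2 + (-2)^2 = 38
|b|^2 = (-5)^2 + (-4)^2 + (-3)^2 = 50
(a.b)^2 = 1^2 = 1
|a|^2 * |b|^2 = 38 * 50 = 1900
Result = 1 - 1900 = -1899


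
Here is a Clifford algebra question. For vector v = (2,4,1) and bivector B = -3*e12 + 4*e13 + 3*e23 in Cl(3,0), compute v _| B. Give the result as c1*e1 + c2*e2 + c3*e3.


Left contraction v _| B = <vB>_1 (grade-1 part of the geometric product vB).
Using e1_|e12 = e2, e2_|e12 = -e1, e1_|e13 = e3, e3_|e13 = -e1, e2_|e23 = e3, e3_|e23 = -e2:
e1 coeff: -v2*b12 - v3*b13 = -(4)*(-3) - (1)*(4) = 8
e2 coeff: v1*b12 - v3*b23 = (2)*(-3) - (1)*(3) = -9
e3 coeff: v1*b13 + v2*b23 = (2)*(4) + (4)*(3) = 20
v _| B = 8*e1 - 9*e2 + 20*e3


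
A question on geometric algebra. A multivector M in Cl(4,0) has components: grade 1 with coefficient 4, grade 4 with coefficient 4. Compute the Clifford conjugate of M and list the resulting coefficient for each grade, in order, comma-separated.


Clifford conjugate sign for grade k: (-1)^(k(k+1)/2)
Grade 1: (-1)^(1*2/2) = (-1)^1 = -1, coeff 4 -> -4
Grade 4: (-1)^(4*5/2) = (-1)^10 = 1, coeff 4 -> 4
Conjugated coefficients: -4, 4


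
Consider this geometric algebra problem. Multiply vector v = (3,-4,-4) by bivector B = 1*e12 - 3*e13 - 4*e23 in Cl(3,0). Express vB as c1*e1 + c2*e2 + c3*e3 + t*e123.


vB has grade-1 (vector) and grade-3 (trivector) parts: vB = (v _| B) + (v ^ B).
Vector part <vB>_1:
  e1: -v2*b12 - v3*b13 = -(-4)*(1) - (-4)*(-3) = -8
  e2: v1*b12 - v3*b23 = (3)*(1) - (-4)*(-4) = -13
  e3: v1*b13 + v2*b23 = (3)*(-3) + (-4)*(-4) = 7
Trivector part <vB>_3:
  e123: v1*b23 - v2*b13 + v3*b12 = (3)*(-4) - (-4)*(-3) + (-4)*(1) = -28
vB = -8*e1 - 13*e2 + 7*e3 - 28*e123


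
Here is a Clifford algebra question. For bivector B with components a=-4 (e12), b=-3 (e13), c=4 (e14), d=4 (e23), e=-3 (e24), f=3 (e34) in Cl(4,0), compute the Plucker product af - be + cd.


Plucker relation: af - be + cd
a*f = (-4)*3 = -12
b*e = (-3)*(-3) = 9
c*d = 4*4 = 16
af - be + cd = -12 - 9 + 16
= -5


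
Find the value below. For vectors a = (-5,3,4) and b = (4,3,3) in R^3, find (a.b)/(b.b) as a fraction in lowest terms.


Projection coefficient = (a . b) / (b . b)
a . b = (-5)*4 + 3*3 + 4*3
= -20 + 9 + 12 = 1
b . b = 4^2 + 3^2 + 3^2
= 16 + 9 + 9 = 34
Coefficient = 1/34
In lowest terms: 1/34


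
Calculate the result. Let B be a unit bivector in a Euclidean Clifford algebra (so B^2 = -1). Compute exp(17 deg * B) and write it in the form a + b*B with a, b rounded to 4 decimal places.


For a unit bivector B with B^2 = -1, the exponential series gives
e^(theta*B) = cos(theta) + sin(theta)*B (the GA analogue of Euler's formula).
theta = 17 degrees = 0.296706 rad
cos(17 deg) = 0.9563
sin(17 deg) = 0.2924
exp(theta*B) = 0.9563 + 0.2924*B


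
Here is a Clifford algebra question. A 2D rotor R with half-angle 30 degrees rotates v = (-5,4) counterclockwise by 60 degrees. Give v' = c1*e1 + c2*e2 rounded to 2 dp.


Rotor R = cos(30deg) - sin(30deg)*e12
Rotation angle theta = 2 * 30 = 60 degrees
v' = R*v*~R rotates v by theta.
cos(60deg) = 0.5000, sin(60deg) = 0.8660
v'_1 = -5*cos(60deg) - 4*sin(60deg)
= -5*0.5000 - 4*0.8660
= -5.96
v'_2 = -5*sin(60deg) + 4*cos(60deg)
= -5*0.8660 + 4*0.5000
= -2.33
v' = -5.96*e1 - 2.33*e2


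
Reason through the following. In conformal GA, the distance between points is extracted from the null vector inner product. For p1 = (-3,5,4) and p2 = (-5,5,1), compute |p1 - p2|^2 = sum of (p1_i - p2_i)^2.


p1 - p2 = (2, 0, 3)
|p1 - p2|^2 = 2^2 + 0^2 + 3^2
= 4 + 0 + 9
= 13


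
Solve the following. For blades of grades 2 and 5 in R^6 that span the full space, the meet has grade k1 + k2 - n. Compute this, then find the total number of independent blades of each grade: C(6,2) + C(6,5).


Meet grade = grade(A) + grade(B) - n
= 2 + 5 - 6 = 1
C(6,2) = 15
C(6,5) = 6
dim_A + dim_B = 15 + 6 = 21


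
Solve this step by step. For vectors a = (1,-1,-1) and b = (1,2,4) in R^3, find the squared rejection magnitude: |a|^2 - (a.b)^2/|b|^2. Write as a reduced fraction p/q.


|a|^2 = 1^2 + (-1)^2 + (-1)^2 = 3
|b|^2 = 1^2 + 2^2 + 4^2 = 21
a . b = 1*1 + (-1)*2 + (-1)*4 = -5
(a.b)^2 = (-5)^2 = 25
|rej|^2 = 3 - 25/21
= (63 - 25)/21
= 38/21
In lowest terms: 38/21


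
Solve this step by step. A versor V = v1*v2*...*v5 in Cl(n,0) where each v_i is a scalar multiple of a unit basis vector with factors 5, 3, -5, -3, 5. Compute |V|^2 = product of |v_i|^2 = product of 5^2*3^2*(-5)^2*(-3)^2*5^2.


Each vector v_i has |v_i|^2 = s_i^2
Squared scales: 5^2 = 25, 3^2 = 9, (-5)^2 = 25, (-3)^2 = 9, 5^2 = 25
|V|^2 = 25 * 9 * 25 * 9 * 25
= 1265625


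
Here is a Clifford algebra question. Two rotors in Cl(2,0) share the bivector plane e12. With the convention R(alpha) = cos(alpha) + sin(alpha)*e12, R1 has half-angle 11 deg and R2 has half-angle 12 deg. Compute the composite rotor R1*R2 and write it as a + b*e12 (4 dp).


Same-plane rotors commute and their half-angles add:
R1*R2 = cos(a1 + a2) + sin(a1 + a2)*e12.
a1 + a2 = 11 + 12 = 23 deg
cos(23 deg) = 0.9205
sin(23 deg) = 0.3907
R1*R2 = 0.9205 + 0.3907*e12


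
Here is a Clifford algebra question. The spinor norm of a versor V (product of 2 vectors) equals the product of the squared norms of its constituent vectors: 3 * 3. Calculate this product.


Spinor norm N(V) = |v1|^2 * |v2|^2 * ... * |v2|^2
= 3 * 3
Running product: 3, 9
N(V) = 9


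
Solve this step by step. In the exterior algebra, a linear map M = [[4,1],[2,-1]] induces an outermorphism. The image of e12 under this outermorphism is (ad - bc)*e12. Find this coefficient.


The outermorphism of a linear map f sends e1^e2 to f(e1)^f(e2).
f(e1) = 4*e1 + 2*e2
f(e2) = 1*e1 - 1*e2
f(e1) ^ f(e2) = (4*e1 + 2*e2) ^ (1*e1 - 1*e2)
= 4*(-1)*e12 + 2*1*e21
= (-4 - 2)*e12
= -6*e12
Coefficient = -6


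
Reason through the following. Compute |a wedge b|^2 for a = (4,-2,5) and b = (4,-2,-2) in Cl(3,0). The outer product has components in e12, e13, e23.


a wedge b = (a1*b2 - a2*b1)*e12 + (a1*b3 - a3*b1)*e13 + (a2*b3 - a3*b2)*e23
e12 coeff: 4*(-2) - (-2)*4 = -8 - (-8) = 0
e13 coeff: 4*(-2) - 5*4 = -8 - 20 = -28
e23 coeff: (-2)*(-2) - 5*(-2) = 4 - (-10) = 14
|a wedge b|^2 = 0^2 + (-28)^2 + 14^2
= 0 + 784 + 196
= 980


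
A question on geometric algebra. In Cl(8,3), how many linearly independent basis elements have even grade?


Even subalgebra dimension = 2^(n-1)
n = 8 + 3 = 11
2^(11 - 1) = 2^10 = 1024
Verification: sum of C(11,k) for even k = 1 + 55 + 330 + 462 + 165 + 11 = 1024
Result = 1024


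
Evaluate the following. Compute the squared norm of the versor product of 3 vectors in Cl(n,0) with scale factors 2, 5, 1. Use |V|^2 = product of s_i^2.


Each vector v_i has |v_i|^2 = s_i^2
Squared scales: 2^2 = 4, 5^2 = 25, 1^2 = 1
|V|^2 = 4 * 25 * 1
= 100


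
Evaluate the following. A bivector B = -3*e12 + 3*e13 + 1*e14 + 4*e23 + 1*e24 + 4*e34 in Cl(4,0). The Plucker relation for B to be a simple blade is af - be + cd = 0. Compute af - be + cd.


Plucker relation: af - be + cd
a*f = (-3)*4 = -12
b*e = 3*1 = 3
c*d = 1*4 = 4
af - be + cd = -12 - 3 + 4
= -11


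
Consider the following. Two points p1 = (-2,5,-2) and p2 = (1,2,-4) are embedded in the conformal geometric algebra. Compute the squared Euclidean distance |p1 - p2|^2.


p1 - p2 = (-3, 3, 2)
|p1 - p2|^2 = (-3)^2 + 3^2 + 2^2
= 9 + 9 + 4
= 22


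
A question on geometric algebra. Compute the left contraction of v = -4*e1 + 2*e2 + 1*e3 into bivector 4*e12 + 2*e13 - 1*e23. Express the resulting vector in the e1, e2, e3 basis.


Left contraction v _| B = <vB>_1 (grade-1 part of the geometric product vB).
Using e1_|e12 = e2, e2_|e12 = -e1, e1_|e13 = e3, e3_|e13 = -e1, e2_|e23 = e3, e3_|e23 = -e2:
e1 coeff: -v2*b12 - v3*b13 = -(2)*(4) - (1)*(2) = -10
e2 coeff: v1*b12 - v3*b23 = (-4)*(4) - (1)*(-1) = -15
e3 coeff: v1*b13 + v2*b23 = (-4)*(2) + (2)*(-1) = -10
v _| B = -10*e1 - 15*e2 - 10*e3


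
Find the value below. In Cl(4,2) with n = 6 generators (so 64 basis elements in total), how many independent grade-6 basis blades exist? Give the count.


Number of grade-k basis blades in Cl(p,q) with n = p + q is C(n, k).
n = 4 + 2 = 6
C(6, 6) = 6! / (6! * 0!)
= 720 / (720 * 1)
= 1


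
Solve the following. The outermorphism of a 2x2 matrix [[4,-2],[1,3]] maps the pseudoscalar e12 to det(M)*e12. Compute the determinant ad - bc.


The outermorphism of a linear map f sends e1^e2 to f(e1)^f(e2).
f(e1) = 4*e1 + 1*e2
f(e2) = -2*e1 + 3*e2
f(e1) ^ f(e2) = (4*e1 + 1*e2) ^ (-2*e1 + 3*e2)
= 4*3*e12 + 1*(-2)*e21
= (12 - (-2))*e12
= 14*e12
Coefficient = 14


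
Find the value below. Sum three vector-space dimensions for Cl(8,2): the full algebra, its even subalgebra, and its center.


n = 8 + 2 = 10
Total dim = 2^10 = 1024
Even subalgebra dim = 2^9 = 512
n is even, so center dim = 1
Sum = 1024 + 512 + 1 = 1537


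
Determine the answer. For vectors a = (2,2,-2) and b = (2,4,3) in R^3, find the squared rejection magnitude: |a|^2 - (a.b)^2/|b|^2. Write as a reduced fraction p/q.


|a|^2 = 2^2 + 2^2 + (-2)^2 = 12
|b|^2 = 2^2 + 4^2 + 3^2 = 29
a . b = 2*2 + 2*4 + (-2)*3 = 6
(a.b)^2 = 6^2 = 36
|rej|^2 = 12 - 36/29
= (348 - 36)/29
= 312/29
In lowest terms: 312/29


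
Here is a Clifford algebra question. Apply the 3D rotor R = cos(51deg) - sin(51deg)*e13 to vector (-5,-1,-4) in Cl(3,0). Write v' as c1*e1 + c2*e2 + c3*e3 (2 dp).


Rotor R = cos(51deg) - sin(51deg)*e13
Rotation angle theta = 2 * 51 = 102 degrees in the e13 plane (e1 -> e3).
The component perpendicular to the plane (e2) is invariant: v'_2 = v2 = -1.00
cos(102deg) = -0.2079, sin(102deg) = 0.9781
v'_1 = v1*cos(theta) - v3*sin(theta) = -5*(-0.2079) - (-4)*0.9781 = 4.95
v'_3 = v1*sin(theta) + v3*cos(theta) = -5*0.9781 + (-4)*(-0.2079) = -4.06
v' = 4.95*e1 - 1.00*e2 - 4.06*e3


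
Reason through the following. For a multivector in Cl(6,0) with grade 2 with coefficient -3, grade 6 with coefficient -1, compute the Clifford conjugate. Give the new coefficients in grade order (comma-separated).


Clifford conjugate sign for grade k: (-1)^(k(k+1)/2)
Grade 2: (-1)^(2*3/2) = (-1)^3 = -1, coeff -3 -> 3
Grade 6: (-1)^(6*7/2) = (-1)^21 = -1, coeff -1 -> 1
Conjugated coefficients: 3, 1


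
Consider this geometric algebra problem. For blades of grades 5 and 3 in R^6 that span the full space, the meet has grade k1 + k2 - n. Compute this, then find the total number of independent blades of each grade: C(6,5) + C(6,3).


Meet grade = grade(A) + grade(B) - n
= 5 + 3 - 6 = 2
C(6,5) = 6
C(6,3) = 20
dim_A + dim_B = 6 + 20 = 26


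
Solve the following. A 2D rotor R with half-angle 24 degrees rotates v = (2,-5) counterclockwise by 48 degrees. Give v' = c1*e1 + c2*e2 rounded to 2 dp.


Rotor R = cos(24deg) - sin(24deg)*e12
Rotation angle theta = 2 * 24 = 48 degrees
v' = R*v*~R rotates v by theta.
cos(48deg) = 0.6691, sin(48deg) = 0.7431
v'_1 = 2*cos(48deg) - (-5)*sin(48deg)
= 2*0.6691 - (-5)*0.7431
= 5.05
v'_2 = 2*sin(48deg) + (-5)*cos(48deg)
= 2*0.7431 + (-5)*0.6691
= -1.86
v' = 5.05*e1 - 1.86*e2


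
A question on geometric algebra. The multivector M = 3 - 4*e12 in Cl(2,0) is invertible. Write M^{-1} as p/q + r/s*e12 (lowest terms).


M = 3 - 4*e12, where e12^2 = -1.
Since M commutes with its reverse ~M = a - b*e12, M * ~M = a^2 - b^2*e12^2 = a^2 + b^2.
So M^{-1} = ~M / (a^2 + b^2) = (a - b*e12)/(a^2 + b^2).
a^2 + b^2 = 9 + 16 = 25
Scalar part = 3/25 = 3/25
Bivector coeff = 4/25 = 4/25
M^{-1} = 3/25 + 4/25*e12


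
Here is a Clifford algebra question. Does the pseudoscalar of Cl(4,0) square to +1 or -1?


The pseudoscalar I = e1...e_n (product of all n generators) of Cl(p,q) satisfies I^2 = (-1)^(q + n(n-1)/2).
p = 4, q = 0, n = p + q = 4
n(n-1)/2 = 4 * 3 / 2 = 6
Exponent = q + n(n-1)/2 = 0 + 6 = 6
I^2 = (-1)^6 = +1


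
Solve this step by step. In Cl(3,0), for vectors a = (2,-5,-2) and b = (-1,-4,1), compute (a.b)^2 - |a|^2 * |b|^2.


a . b = 2*(-1) + (-5)*(-4) + (-2)*1
= -2 + 20 + (-2) = 16
|a|^2 = 2^2 + (-5)^2 + (-2)^2 = 33
|b|^2 = (-1)^2 + (-4)^2 + 1^2 = 18
(a.b)^2 = 16^2 = 256
|a|^2 * |b|^2 = 33 * 18 = 594
Result = 256 - 594 = -338


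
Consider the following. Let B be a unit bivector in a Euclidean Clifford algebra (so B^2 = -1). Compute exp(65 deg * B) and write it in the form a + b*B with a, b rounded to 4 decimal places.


For a unit bivector B with B^2 = -1, the exponential series gives
e^(theta*B) = cos(theta) + sin(theta)*B (the GA analogue of Euler's formula).
theta = 65 degrees = 1.134464 rad
cos(65 deg) = 0.4226
sin(65 deg) = 0.9063
exp(theta*B) = 0.4226 + 0.9063*B


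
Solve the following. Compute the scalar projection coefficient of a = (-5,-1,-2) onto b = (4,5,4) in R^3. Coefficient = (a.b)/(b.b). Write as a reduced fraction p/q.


Projection coefficient = (a . b) / (b . b)
a . b = (-5)*4 + (-1)*5 + (-2)*4
= -20 + (-5) + (-8) = -33
b . b = 4^2 + 5^2 + 4^2
= 16 + 25 + 16 = 57
Coefficient = -33/57
In lowest terms: -11/19


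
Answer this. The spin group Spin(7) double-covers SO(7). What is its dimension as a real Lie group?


Spin(n) double-covers SO(n); both have Lie algebra so(n) of dimension n(n-1)/2.
n = 7
n(n-1) = 7 * 6 = 42
dim Spin(7) = 42/2 = 21


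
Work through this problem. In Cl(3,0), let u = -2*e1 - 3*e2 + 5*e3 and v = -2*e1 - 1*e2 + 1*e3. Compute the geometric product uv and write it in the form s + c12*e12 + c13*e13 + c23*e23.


In Cl(3,0): e_i^2 = 1, e_ie_j = -e_je_i for i != j.
Scalar part = u . v = (-2)*(-2) + (-3)*(-1) + 5*1
= 4 + 3 + 5 = 12
e12 coeff = (-2)*(-1) - (-3)*(-2) = 2 - 6 = -4
e13 coeff = (-2)*1 - 5*(-2) = -2 - (-10) = 8
e23 coeff = (-3)*1 - 5*(-1) = -3 - (-5) = 2
uv = 12 - 4*e12 + 8*e13 + 2*e23


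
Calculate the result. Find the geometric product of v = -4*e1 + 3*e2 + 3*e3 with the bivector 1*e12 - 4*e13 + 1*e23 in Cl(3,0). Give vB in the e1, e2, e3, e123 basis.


vB has grade-1 (vector) and grade-3 (trivector) parts: vB = (v _| B) + (v ^ B).
Vector part <vB>_1:
  e1: -v2*b12 - v3*b13 = -(3)*(1) - (3)*(-4) = 9
  e2: v1*b12 - v3*b23 = (-4)*(1) - (3)*(1) = -7
  e3: v1*b13 + v2*b23 = (-4)*(-4) + (3)*(1) = 19
Trivector part <vB>_3:
  e123: v1*b23 - v2*b13 + v3*b12 = (-4)*(1) - (3)*(-4) + (3)*(1) = 11
vB = 9*e1 - 7*e2 + 19*e3 + 11*e123


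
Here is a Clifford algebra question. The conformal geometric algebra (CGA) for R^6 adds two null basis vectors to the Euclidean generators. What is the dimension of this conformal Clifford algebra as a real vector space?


The conformal model of R^6 uses Cl(7,1): the 6 Euclidean generators plus two extra orthogonal generators e+ (e+^2 = +1) and e- (e-^2 = -1), from which the null vectors e0, einf are built.
Number of generators m = 6 + 2 = 8.
dim Cl(p,q) = 2^m = 2^8 = 256


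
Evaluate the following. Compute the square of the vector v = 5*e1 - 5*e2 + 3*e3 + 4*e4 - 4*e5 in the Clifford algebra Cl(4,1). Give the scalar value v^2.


v^2 = sum of c_i^2 * e_i^2
Positive signature terms (e_i^2 = +1): 5^2 + (-5)^2 + 3^2 + 4^2 = 75
Negative signature terms (e_j^2 = -1): (-4)^2 = 16
v^2 = 75 - 16 = 59


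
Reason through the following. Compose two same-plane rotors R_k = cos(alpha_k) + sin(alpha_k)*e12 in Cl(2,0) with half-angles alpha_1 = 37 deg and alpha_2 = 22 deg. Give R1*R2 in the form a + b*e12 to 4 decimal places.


Same-plane rotors commute and their half-angles add:
R1*R2 = cos(a1 + a2) + sin(a1 + a2)*e12.
a1 + a2 = 37 + 22 = 59 deg
cos(59 deg) = 0.5150
sin(59 deg) = 0.8572
R1*R2 = 0.5150 + 0.8572*e12


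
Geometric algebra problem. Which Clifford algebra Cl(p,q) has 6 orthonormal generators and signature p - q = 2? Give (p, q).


We need p + q = 6 and p - q = 2.
Adding: 2p = 6 + 2 = 8, so p = 4.
Then q = 6 - 4 = 2.
(p, q) = (4, 2)


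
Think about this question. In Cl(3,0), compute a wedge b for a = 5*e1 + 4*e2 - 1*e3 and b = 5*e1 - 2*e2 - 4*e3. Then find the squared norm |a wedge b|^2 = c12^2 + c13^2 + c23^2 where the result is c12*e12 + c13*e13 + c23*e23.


a wedge b = (a1*b2 - a2*b1)*e12 + (a1*b3 - a3*b1)*e13 + (a2*b3 - a3*b2)*e23
e12 coeff: 5*(-2) - 4*5 = -10 - 20 = -30
e13 coeff: 5*(-4) - (-1)*5 = -20 - (-5) = -15
e23 coeff: 4*(-4) - (-1)*(-2) = -16 - 2 = -18
|a wedge b|^2 = (-30)^2 + (-15)^2 + (-18)^2
= 900 + 225 + 324
= 1449


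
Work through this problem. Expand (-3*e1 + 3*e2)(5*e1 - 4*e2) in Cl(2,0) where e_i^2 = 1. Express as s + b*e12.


Expand: (-3*e1 + 3*e2)(5*e1 - 4*e2)
= (-3)*5*e1e1 + (-3)*(-4)*e1e2 + 3*5*e2e1 + 3*(-4)*e2e2
Using e1^2 = e2^2 = 1, e2e1 = -e1e2:
Scalar part s = (-3)*5 + 3*(-4) = -15 + (-12) = -27
Bivector part b = (-3)*(-4) - 3*5 = 12 - 15 = -3
uv = -27 - 3*e12


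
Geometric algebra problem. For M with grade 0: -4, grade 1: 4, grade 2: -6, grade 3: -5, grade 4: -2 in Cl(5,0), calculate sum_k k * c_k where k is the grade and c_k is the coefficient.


Grade-weighted sum = sum of grade_k * coefficient_k
0*(-4) = 0
1*4 = 4
2*(-6) = -12
3*(-5) = -15
4*(-2) = -8
Total = 0 + 4 + (-12) + (-15) + (-8) = -31


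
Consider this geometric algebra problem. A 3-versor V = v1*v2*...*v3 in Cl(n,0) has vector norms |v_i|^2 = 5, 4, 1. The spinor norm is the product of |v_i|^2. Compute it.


Spinor norm N(V) = |v1|^2 * |v2|^2 * ... * |v3|^2
= 5 * 4 * 1
Running product: 5, 20, 20
N(V) = 20


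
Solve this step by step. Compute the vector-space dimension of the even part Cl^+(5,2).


Even subalgebra dimension = 2^(n-1)
n = 5 + 2 = 7
2^(7 - 1) = 2^6 = 64
Verification: sum of C(7,k) for even k = 1 + 21 + 35 + 7 = 64
Result = 64


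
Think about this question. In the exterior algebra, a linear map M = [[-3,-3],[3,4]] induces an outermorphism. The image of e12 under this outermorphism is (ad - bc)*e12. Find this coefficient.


The outermorphism of a linear map f sends e1^e2 to f(e1)^f(e2).
f(e1) = -3*e1 + 3*e2
f(e2) = -3*e1 + 4*e2
f(e1) ^ f(e2) = (-3*e1 + 3*e2) ^ (-3*e1 + 4*e2)
= (-3)*4*e12 + 3*(-3)*e21
= (-12 - (-9))*e12
= -3*e12
Coefficient = -3


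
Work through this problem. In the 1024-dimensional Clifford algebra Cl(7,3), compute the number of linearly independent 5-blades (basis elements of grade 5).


Number of grade-k basis blades in Cl(p,q) with n = p + q is C(n, k).
n = 7 + 3 = 10
C(10, 5) = 10! / (5! * 5!)
= 3628800 / (120 * 120)
= 252


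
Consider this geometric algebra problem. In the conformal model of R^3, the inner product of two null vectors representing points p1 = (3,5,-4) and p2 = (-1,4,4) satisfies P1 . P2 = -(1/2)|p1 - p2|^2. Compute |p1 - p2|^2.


p1 - p2 = (4, 1, -8)
|p1 - p2|^2 = 4^2 + 1^2 + (-8)^2
= 16 + 1 + 64
= 81


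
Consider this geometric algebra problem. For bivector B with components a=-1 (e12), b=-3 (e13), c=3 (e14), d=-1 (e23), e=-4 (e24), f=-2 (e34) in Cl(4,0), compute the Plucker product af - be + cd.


Plucker relation: af - be + cd
a*f = (-1)*(-2) = 2
b*e = (-3)*(-4) = 12
c*d = 3*(-1) = -3
af - be + cd = 2 - 12 + (-3)
= -13


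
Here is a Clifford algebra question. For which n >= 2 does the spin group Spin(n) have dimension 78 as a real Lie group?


dim Spin(n) = dim so(n) = n(n-1)/2.
Solve n(n-1)/2 = 78, i.e. n^2 - n - 156 = 0.
Discriminant = 1 + 8*78 = 625
n = (1 + sqrt(625))/2 = (1 + 25)/2 = 13


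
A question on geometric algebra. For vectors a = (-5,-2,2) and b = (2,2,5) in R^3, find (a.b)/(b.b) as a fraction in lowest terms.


Projection coefficient = (a . b) / (b . b)
a . b = (-5)*2 + (-2)*2 + 2*5
= -10 + (-4) + 10 = -4
b . b = 2^2 + 2^2 + 5^2
= 4 + 4 + 25 = 33
Coefficient = -4/33
In lowest terms: -4/33


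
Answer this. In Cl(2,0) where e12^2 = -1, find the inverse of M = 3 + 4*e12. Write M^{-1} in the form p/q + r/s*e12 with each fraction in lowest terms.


M = 3 + 4*e12, where e12^2 = -1.
Since M commutes with its reverse ~M = a - b*e12, M * ~M = a^2 - b^2*e12^2 = a^2 + b^2.
So M^{-1} = ~M / (a^2 + b^2) = (a - b*e12)/(a^2 + b^2).
a^2 + b^2 = 9 + 16 = 25
Scalar part = 3/25 = 3/25
Bivector coeff = -4/25 = -4/25
M^{-1} = 3/25 - 4/25*e12


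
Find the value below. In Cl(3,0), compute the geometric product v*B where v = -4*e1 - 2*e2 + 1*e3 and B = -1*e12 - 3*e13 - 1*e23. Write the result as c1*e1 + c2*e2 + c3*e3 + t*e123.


vB has grade-1 (vector) and grade-3 (trivector) parts: vB = (v _| B) + (v ^ B).
Vector part <vB>_1:
  e1: -v2*b12 - v3*b13 = -(-2)*(-1) - (1)*(-3) = 1
  e2: v1*b12 - v3*b23 = (-4)*(-1) - (1)*(-1) = 5
  e3: v1*b13 + v2*b23 = (-4)*(-3) + (-2)*(-1) = 14
Trivector part <vB>_3:
  e123: v1*b23 - v2*b13 + v3*b12 = (-4)*(-1) - (-2)*(-3) + (1)*(-1) = -3
vB = 1*e1 + 5*e2 + 14*e3 - 3*e123


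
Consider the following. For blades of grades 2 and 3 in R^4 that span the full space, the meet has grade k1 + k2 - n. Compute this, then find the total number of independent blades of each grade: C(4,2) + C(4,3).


Meet grade = grade(A) + grade(B) - n
= 2 + 3 - 4 = 1
C(4,2) = 6
C(4,3) = 4
dim_A + dim_B = 6 + 4 = 10


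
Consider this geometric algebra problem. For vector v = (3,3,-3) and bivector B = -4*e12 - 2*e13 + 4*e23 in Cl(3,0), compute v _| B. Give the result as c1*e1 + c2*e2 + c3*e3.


Left contraction v _| B = <vB>_1 (grade-1 part of the geometric product vB).
Using e1_|e12 = e2, e2_|e12 = -e1, e1_|e13 = e3, e3_|e13 = -e1, e2_|e23 = e3, e3_|e23 = -e2:
e1 coeff: -v2*b12 - v3*b13 = -(3)*(-4) - (-3)*(-2) = 6
e2 coeff: v1*b12 - v3*b23 = (3)*(-4) - (-3)*(4) = 0
e3 coeff: v1*b13 + v2*b23 = (3)*(-2) + (3)*(4) = 6
v _| B = 6*e1 + 0*e2 + 6*e3


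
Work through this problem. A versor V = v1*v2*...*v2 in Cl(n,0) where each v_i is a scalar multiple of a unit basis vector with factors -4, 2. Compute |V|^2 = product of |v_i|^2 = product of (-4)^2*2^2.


Each vector v_i has |v_i|^2 = s_i^2
Squared scales: (-4)^2 = 16, 2^2 = 4
|V|^2 = 16 * 4
= 64


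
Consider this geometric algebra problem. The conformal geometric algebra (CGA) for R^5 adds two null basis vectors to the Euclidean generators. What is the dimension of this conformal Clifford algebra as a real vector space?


The conformal model of R^5 uses Cl(6,1): the 5 Euclidean generators plus two extra orthogonal generators e+ (e+^2 = +1) and e- (e-^2 = -1), from which the null vectors e0, einf are built.
Number of generators m = 5 + 2 = 7.
dim Cl(p,q) = 2^m = 2^7 = 128


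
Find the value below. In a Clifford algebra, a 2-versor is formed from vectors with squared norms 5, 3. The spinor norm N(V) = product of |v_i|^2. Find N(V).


Spinor norm N(V) = |v1|^2 * |v2|^2 * ... * |v2|^2
= 5 * 3
Running product: 5, 15
N(V) = 15


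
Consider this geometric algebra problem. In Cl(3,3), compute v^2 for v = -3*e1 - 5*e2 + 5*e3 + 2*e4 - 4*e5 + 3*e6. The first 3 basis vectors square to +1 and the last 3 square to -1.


v^2 = sum of c_i^2 * e_i^2
Positive signature terms (e_i^2 = +1): (-3)^2 + (-5)^2 + 5^2 = 59
Negative signature terms (e_j^2 = -1): 2^2 + (-4)^2 + 3^2 = 29
v^2 = 59 - 29 = 30


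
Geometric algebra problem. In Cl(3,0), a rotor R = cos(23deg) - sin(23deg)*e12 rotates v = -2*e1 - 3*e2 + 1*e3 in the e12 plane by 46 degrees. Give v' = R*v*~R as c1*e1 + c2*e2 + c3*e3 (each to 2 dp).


Rotor R = cos(23deg) - sin(23deg)*e12
Rotation angle theta = 2 * 23 = 46 degrees in the e12 plane (e1 -> e2).
The component perpendicular to the plane (e3) is invariant: v'_3 = v3 = 1.00
cos(46deg) = 0.6947, sin(46deg) = 0.7193
v'_1 = v1*cos(theta) - v2*sin(theta) = -2*0.6947 - (-3)*0.7193 = 0.77
v'_2 = v1*sin(theta) + v2*cos(theta) = -2*0.7193 + (-3)*0.6947 = -3.52
v' = 0.77*e1 - 3.52*e2 + 1.00*e3


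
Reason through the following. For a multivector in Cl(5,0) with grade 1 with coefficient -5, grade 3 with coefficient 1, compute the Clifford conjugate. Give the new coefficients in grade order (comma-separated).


Clifford conjugate sign for grade k: (-1)^(k(k+1)/2)
Grade 1: (-1)^(1*2/2) = (-1)^1 = -1, coeff -5 -> 5
Grade 3: (-1)^(3*4/2) = (-1)^6 = 1, coeff 1 -> 1
Conjugated coefficients: 5, 1


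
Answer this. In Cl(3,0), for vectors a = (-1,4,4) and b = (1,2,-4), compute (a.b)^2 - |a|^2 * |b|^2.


a . b = (-1)*1 + 4*2 + 4*(-4)
= -1 + 8 + (-16) = -9
|a|^2 = (-1)^2 + 4^2 + 4^2 = 33
|b|^2 = 1^2 + 2^2 + (-4)^2 = 21
(a.b)^2 = (-9)^2 = 81
|a|^2 * |b|^2 = 33 * 21 = 693
Result = 81 - 693 = -612


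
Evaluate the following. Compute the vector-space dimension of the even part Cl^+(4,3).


Even subalgebra dimension = 2^(n-1)
n = 4 + 3 = 7
2^(7 - 1) = 2^6 = 64
Verification: sum of C(7,k) for even k = 1 + 21 + 35 + 7 = 64
Result = 64
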